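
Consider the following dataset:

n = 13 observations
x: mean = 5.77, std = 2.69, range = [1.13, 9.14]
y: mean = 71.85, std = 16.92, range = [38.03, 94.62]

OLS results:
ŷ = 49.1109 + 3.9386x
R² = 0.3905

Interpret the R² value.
About 39.05% of the variability in y is accounted for by the regression on x (R² = 0.3905) — a moderate linear fit.

The coefficient of determination R² is the fraction of the total variation in y that the fitted line accounts for.

Here R² = 0.3905:
- Explained: 39.05% of the variation in y
- Unexplained (residual): 100% − 39.05% = 60.95%
- Rule of thumb (below 0.3 weak; 0.3 to below 0.7 moderate; 0.7 and above strong) → moderate

Equivalently, for simple linear regression R² = r², so |r| = √0.3905 ≈ 0.6249.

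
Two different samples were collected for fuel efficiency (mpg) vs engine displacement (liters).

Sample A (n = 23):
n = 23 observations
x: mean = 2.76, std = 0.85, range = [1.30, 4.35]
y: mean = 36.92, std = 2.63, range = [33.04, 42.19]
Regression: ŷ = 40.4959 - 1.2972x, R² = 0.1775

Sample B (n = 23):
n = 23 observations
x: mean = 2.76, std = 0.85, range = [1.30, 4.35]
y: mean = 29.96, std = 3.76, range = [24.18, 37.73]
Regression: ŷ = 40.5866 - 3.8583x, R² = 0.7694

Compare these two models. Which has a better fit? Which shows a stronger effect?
Model B has the better fit (R² = 0.7694 vs 0.1775). Model B shows the stronger effect (|β₁| = 3.8583 vs 1.2972).

Model Comparison:

Goodness of fit (R²):
- Model A: R² = 0.1775 → 17.75% of variance in fuel efficiency explained
- Model B: R² = 0.7694 → 76.94% of variance in fuel efficiency explained
- 0.7694 > 0.1775 → Model B has the better fit

Which has the larger per-liter effect? (|β₁|)
- Model A: β₁ = -1.2972 → predicted fuel efficiency falls 1.2972 mpg per additional liter of engine displacement
- Model B: β₁ = -3.8583 → predicted fuel efficiency falls 3.8583 mpg per additional liter of engine displacement
- |-1.2972| < |-3.8583| → Model B shows the stronger marginal effect

Notes:
- A steeper slope doesn't make a better model if the scatter around the line is large.
- The two samples could reflect different populations, time periods, or measurement quality.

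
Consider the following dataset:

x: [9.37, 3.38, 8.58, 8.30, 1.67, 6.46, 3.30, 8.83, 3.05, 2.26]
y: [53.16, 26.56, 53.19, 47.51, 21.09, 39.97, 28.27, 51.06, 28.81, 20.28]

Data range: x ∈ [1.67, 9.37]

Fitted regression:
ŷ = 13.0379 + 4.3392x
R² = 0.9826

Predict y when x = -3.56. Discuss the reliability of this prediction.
The equation gives ŷ = -2.4097; however x = -3.56 is 5.23 units below the observed range, so this extrapolated value should not be trusted.

Prediction calculation:
ŷ = 13.0379 + 4.3392 × (-3.56)
ŷ = -2.4097

Reliability:
- Data range: x ∈ [1.67, 9.37]
- Prediction point: x = -3.56 is 5.23 units below the observed range → this is EXTRAPOLATION, not interpolation

Why that matters here:
- The standard error of prediction grows with (x − x̄)², and x = -3.56 is far from x̄ = 5.52
- There are no observations near this x to validate the fitted line there

A defensible statement: 'if the linear trend continued to x = -3.56, y would be about -2.4097' — the premise is untested.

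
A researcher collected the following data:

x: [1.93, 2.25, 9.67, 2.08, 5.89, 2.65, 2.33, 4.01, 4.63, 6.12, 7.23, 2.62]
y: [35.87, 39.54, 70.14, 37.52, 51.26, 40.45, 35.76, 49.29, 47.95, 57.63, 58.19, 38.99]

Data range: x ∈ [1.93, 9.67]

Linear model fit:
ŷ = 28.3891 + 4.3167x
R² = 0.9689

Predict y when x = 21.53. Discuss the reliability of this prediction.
ŷ = 121.3277, but this is extrapolation (above the data range [1.93, 9.67]) and may be unreliable.

Prediction calculation:
ŷ = 28.3891 + 4.3167 × 21.53
ŷ = 121.3277

Reliability:
- Data range: x ∈ [1.93, 9.67]
- Prediction point: x = 21.53 is 11.86 units above the observed range → this is EXTRAPOLATION, not interpolation

Why that matters here:
- The standard error of prediction grows with (x − x̄)², and x = 21.53 is far from x̄ = 4.28
- The linear relationship may not hold outside the observed range
- Real relationships often flatten, saturate, or turn nonlinear at extremes

The R² = 0.9689 only validates the fit within [1.93, 9.67]; treat ŷ = 121.3277 with caution.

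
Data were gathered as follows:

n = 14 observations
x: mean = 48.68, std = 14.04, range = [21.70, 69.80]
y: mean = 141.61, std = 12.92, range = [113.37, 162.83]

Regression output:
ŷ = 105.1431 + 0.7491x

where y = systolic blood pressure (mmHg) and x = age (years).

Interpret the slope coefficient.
An increase of one year in age is associated with a 0.7491 mmHg increase in predicted blood pressure.

The slope coefficient β₁ = 0.7491 represents the marginal effect of age on blood pressure.

Interpretation:
- Age up by 1 year → predicted blood pressure increases by 0.7491 mmHg
- The effect is assumed constant over the observed range of x (linearity)

(β₀ = 105.1431 is the fitted value at x = 0 and is not part of the slope interpretation.)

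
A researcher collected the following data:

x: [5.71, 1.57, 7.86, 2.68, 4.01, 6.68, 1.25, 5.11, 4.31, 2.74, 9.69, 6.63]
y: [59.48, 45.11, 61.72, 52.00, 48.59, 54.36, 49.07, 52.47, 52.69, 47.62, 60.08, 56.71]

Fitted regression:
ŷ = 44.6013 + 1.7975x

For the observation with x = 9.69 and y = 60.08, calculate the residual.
Residual = -1.9391

The residual is the difference between the actual value and the predicted value:

Residual = y - ŷ

Step 1: Calculate predicted value
ŷ = 44.6013 + 1.7975 × 9.69
ŷ = 62.0191

Step 2: Calculate residual
Residual = 60.08 - 62.0191
Residual = -1.9391

Sign check: y < ŷ, so the point is below the line and the fit overestimates here.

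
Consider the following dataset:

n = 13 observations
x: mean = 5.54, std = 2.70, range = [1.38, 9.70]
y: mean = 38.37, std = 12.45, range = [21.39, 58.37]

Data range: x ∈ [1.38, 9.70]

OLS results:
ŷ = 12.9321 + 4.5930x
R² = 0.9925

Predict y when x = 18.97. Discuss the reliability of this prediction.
ŷ = 100.0613 (extrapolation — x = 18.97 lies outside [1.38, 9.70], so reliability is low).

Prediction calculation:
ŷ = 12.9321 + 4.5930 × 18.97
ŷ = 100.0613

Reliability:
- Data range: x ∈ [1.38, 9.70]
- Prediction point: x = 18.97 is 9.27 units above the observed range → this is EXTRAPOLATION, not interpolation

Why that matters here:
- Real relationships often flatten, saturate, or turn nonlinear at extremes
- The linear relationship may not hold outside the observed range

A defensible statement: 'if the linear trend continued to x = 18.97, y would be about 100.0613' — the premise is untested.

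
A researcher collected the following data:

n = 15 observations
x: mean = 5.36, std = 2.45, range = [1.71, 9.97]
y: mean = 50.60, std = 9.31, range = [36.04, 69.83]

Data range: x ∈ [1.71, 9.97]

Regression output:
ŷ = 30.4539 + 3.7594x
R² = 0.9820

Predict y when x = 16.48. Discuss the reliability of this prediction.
The equation gives ŷ = 92.4088; however x = 16.48 is 6.51 units above the observed range, so this extrapolated value should not be trusted.

Prediction calculation:
ŷ = 30.4539 + 3.7594 × 16.48
ŷ = 92.4088

Reliability:
- Data range: x ∈ [1.71, 9.97]
- Prediction point: x = 16.48 is 6.51 units above the observed range → this is EXTRAPOLATION, not interpolation

Why that matters here:
- Real relationships often flatten, saturate, or turn nonlinear at extremes
- There are no observations near this x to validate the fitted line there

Report the number if required, but flag clearly that it is an extrapolation.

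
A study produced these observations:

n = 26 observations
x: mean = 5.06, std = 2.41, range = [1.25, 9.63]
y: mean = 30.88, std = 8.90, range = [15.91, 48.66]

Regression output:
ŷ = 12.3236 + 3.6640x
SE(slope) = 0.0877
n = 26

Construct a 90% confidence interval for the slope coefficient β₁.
The 90% CI for β₁ is (3.5140, 3.8140)

Confidence interval for the slope:

The 90% CI for β₁ is: β̂₁ ± t*(α/2, n-2) × SE(β̂₁)

Step 1: Find critical t-value
- Confidence level = 0.9
- Degrees of freedom = n - 2 = 26 - 2 = 24
- t*(α/2, 24) = 1.7109

Step 2: Calculate margin of error
Margin = 1.7109 × 0.0877 = 0.1500

Step 3: Construct interval
CI = 3.6640 ± 0.1500
CI = (3.5140, 3.8140)

Interpretation: each one-unit increase in x is associated with a change in mean y of between 3.5140 and 3.8140, with 90% confidence.
Both endpoints are positive, so the data support a genuinely positive slope at this confidence level.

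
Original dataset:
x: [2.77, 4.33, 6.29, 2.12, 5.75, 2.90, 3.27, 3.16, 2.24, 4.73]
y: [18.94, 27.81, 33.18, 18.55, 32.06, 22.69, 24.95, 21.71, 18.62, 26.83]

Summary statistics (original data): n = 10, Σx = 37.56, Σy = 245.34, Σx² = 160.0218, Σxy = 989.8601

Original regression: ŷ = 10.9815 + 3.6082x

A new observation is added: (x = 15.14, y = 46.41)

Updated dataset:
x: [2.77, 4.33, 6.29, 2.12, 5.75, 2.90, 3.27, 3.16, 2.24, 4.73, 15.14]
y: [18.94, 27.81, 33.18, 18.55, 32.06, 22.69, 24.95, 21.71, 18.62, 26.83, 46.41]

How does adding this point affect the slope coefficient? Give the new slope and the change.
Adding the point moves β₁ from 3.6082 to 2.1553, i.e. it decreases by 1.4529 (-40.3%).

The new point has HIGH LEVERAGE: x = 15.14 is far from the original mean x̄ = 37.56/10 ≈ 3.76 (original range [2.12, 6.29]).

Step 1: Update the sums with the new point (n goes from 10 to 11)
Σx  = 37.56 + 15.14 = 52.70
Σy  = 245.34 + 46.41 = 291.75
Σx² = 160.0218 + 15.14² = 160.0218 + 229.2196 = 389.2414
Σxy = 989.8601 + 15.14×46.41 = 989.8601 + 702.6474 = 1692.5075

Step 2: Recompute the slope with b₁ = (nΣxy − ΣxΣy) / (nΣx² − (Σx)²)
Numerator   = 11×1692.5075 − 52.70×291.75 = 18617.5825 − 15375.2250 = 3242.3575
Denominator = 11×389.2414 − 52.70² = 4281.6554 − 2777.2900 = 1504.3654
b₁(new) = 3242.3575 / 1504.3654 = 2.1553

(Same formula on the original sums: (10×989.8601 − 37.56×245.34) / (10×160.0218 − 37.56²) = 683.6306 / 189.4644 = 3.6082, matching the given fit.)

Step 3: Change in slope
Δβ₁ = 2.1553 − 3.6082 = -1.4529
Relative change = -1.4529 / 3.6082 × 100% = -40.3%
→ the slope decreases when the point is added.

A high-leverage point only changes the slope if it is off the original line; here y = 46.41 is below the original trend, so the slope decreases.
In practice: investigate whether it comes from the same population as the rest of the sample; refit with and without it and report both if conclusions differ.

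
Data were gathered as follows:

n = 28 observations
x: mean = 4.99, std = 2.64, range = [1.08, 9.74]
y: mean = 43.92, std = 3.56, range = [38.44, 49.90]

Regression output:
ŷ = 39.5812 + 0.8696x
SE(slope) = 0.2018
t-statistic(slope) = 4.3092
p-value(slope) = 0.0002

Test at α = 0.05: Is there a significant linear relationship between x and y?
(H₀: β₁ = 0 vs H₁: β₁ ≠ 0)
Reject H₀: p-value = 0.0002 < α = 0.05. The linear relationship is significant at the 5% level.

Hypothesis test for the slope coefficient:

H₀: β₁ = 0 (no linear relationship)
H₁: β₁ ≠ 0 (linear relationship exists)

Test statistic: t = β̂₁ / SE(β̂₁) = 0.8696 / 0.2018 = 4.3092

p = 0.0002: how often a slope estimate this far from 0 (in SE units) would arise by chance if β₁ were truly 0.

Decision rule: reject H₀ if p-value < α.
p-value = 0.0002 < α = 0.05 → reject H₀.

At α = 0.05 the data do provide convincing evidence of a nonzero slope.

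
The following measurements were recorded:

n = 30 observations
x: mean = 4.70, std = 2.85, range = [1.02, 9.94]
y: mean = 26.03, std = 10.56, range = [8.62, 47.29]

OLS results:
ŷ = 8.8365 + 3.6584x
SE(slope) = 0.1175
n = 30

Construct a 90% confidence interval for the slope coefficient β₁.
The 90% CI for β₁ is (3.4585, 3.8583)

Confidence interval for the slope:

The 90% CI for β₁ is: β̂₁ ± t*(α/2, n-2) × SE(β̂₁)

Step 1: Find critical t-value
- Confidence level = 0.9
- Degrees of freedom = n - 2 = 30 - 2 = 28
- t*(α/2, 28) = 1.7011

Step 2: Calculate margin of error
Margin = 1.7011 × 0.1175 = 0.1999

Step 3: Construct interval
CI = 3.6584 ± 0.1999
CI = (3.4585, 3.8583)

Interpretation: each one-unit increase in x is associated with a change in mean y of between 3.4585 and 3.8583, with 90% confidence.
Both endpoints are positive, so the data support a genuinely positive slope at this confidence level.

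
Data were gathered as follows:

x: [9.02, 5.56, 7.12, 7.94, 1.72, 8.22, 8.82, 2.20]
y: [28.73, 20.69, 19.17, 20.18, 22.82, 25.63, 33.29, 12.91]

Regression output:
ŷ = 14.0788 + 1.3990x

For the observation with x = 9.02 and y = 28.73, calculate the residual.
Residual = 2.0322

The residual is the difference between the actual value and the predicted value:

Residual = y - ŷ

Step 1: Calculate predicted value
ŷ = 14.0788 + 1.3990 × 9.02
ŷ = 26.6978

Step 2: Calculate residual
Residual = 28.73 - 26.6978
Residual = 2.0322

Sign check: y > ŷ, so the point is above the line and the fit underestimates here.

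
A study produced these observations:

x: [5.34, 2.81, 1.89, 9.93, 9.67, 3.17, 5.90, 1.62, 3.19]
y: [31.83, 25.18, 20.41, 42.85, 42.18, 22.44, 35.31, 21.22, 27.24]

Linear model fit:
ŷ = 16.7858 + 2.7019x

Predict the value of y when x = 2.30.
ŷ = 23.0002

To predict y for x = 2.30, substitute into the regression equation:

ŷ = 16.7858 + 2.7019 × 2.30
ŷ = 16.7858 + 6.2144
ŷ = 23.0002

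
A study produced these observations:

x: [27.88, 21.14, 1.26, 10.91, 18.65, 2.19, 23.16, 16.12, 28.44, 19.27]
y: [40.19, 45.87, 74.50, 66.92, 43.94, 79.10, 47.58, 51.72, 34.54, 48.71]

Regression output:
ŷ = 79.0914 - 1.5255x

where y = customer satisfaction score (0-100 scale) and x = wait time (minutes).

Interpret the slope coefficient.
For each additional minute of wait time, predicted satisfaction score decreases by approximately 1.5255 points.

β₁ = -1.5255 is the change in predicted satisfaction score (points) per additional minute of wait time.

Interpretation:
- Wait time up by 1 minute → predicted satisfaction score decreases by 1.5255 points
- This is a linear approximation: the same per-unit change is assumed across the whole observed x range

The intercept β₀ = 79.0914 is the predicted satisfaction score when wait time = 0; since the smallest observed x is 1.26, this is an extrapolation and mainly anchors the line.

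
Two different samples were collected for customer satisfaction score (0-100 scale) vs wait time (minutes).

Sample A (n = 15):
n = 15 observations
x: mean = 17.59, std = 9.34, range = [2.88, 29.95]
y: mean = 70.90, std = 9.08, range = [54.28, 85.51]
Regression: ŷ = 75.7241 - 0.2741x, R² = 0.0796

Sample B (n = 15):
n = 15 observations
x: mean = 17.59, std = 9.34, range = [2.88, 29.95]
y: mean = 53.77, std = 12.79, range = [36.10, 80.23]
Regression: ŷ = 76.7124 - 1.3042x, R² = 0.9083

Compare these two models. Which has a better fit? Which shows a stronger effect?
Model B has the better fit (R² = 0.9083 vs 0.0796). Model B shows the stronger effect (|β₁| = 1.3042 vs 0.2741).

Model Comparison:

Which explains more variance? (R²)
- Model A: R² = 0.0796 → 7.96% of variance in satisfaction score explained
- Model B: R² = 0.9083 → 90.83% of variance in satisfaction score explained
- 0.9083 > 0.0796 → Model B has the better fit

Which has the larger per-minute effect? (|β₁|)
- Model A: β₁ = -0.2741 → predicted satisfaction score falls 0.2741 points per additional minute of wait time
- Model B: β₁ = -1.3042 → predicted satisfaction score falls 1.3042 points per additional minute of wait time
- |-0.2741| < |-1.3042| → Model B shows the stronger marginal effect

Note: The two samples could reflect different populations, time periods, or measurement quality.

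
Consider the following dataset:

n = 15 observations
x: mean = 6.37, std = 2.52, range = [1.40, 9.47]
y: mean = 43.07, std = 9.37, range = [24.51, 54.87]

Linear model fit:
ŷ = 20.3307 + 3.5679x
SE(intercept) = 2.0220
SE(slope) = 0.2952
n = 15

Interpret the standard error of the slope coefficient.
The slope 3.5679 is pinned down to within about ±0.2952 (one SE) by these data — relative uncertainty 8.3%, i.e. precise.

SE(β̂₁) = s / √Sxx, where s is the residual standard deviation and Sxx = Σ(x − x̄)². It is the yardstick for how far β̂₁ = 3.5679 could plausibly be from the true slope.

Relative precision:
- SE / |β̂₁| = 0.2952 / 3.5679 = 8.3%
- Rule of thumb (under 20%: precise; 20% to under 50%: moderately precise; 50% or more: imprecise) → precise

Rough 95% range (±2 SE): 3.5679 ± 0.5904 → (2.9775, 4.1583).

What drives SE(β̂₁): larger n (here n = 15) → smaller SE; wider spread of x values → smaller SE.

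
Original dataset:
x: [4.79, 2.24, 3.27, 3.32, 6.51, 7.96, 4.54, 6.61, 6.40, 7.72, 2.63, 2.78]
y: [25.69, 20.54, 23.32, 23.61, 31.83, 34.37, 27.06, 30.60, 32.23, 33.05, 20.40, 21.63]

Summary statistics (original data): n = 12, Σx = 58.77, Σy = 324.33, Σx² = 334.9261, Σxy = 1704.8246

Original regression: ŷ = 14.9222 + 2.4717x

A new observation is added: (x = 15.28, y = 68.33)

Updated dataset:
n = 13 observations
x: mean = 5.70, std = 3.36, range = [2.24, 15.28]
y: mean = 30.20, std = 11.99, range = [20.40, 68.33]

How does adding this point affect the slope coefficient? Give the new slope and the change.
The slope changes from 2.4717 to 3.4941 (change of +1.0224, or +41.4%).

The new point has HIGH LEVERAGE: x = 15.28 is far from the original mean x̄ = 58.77/12 ≈ 4.90 (original range [2.24, 7.96]).

Step 1: Update the sums with the new point (n goes from 12 to 13)
Σx  = 58.77 + 15.28 = 74.05
Σy  = 324.33 + 68.33 = 392.66
Σx² = 334.9261 + 15.28² = 334.9261 + 233.4784 = 568.4045
Σxy = 1704.8246 + 15.28×68.33 = 1704.8246 + 1044.0824 = 2748.9070

Step 2: Recompute the slope with b₁ = (nΣxy − ΣxΣy) / (nΣx² − (Σx)²)
Numerator   = 13×2748.9070 − 74.05×392.66 = 35735.7910 − 29076.4730 = 6659.3180
Denominator = 13×568.4045 − 74.05² = 7389.2585 − 5483.4025 = 1905.8560
b₁(new) = 6659.3180 / 1905.8560 = 3.4941

(Same formula on the original sums: (12×1704.8246 − 58.77×324.33) / (12×334.9261 − 58.77²) = 1397.0211 / 565.2003 = 2.4717, matching the given fit.)

Step 3: Change in slope
Δβ₁ = 3.4941 − 2.4717 = +1.0224
Relative change = +1.0224 / 2.4717 × 100% = +41.4%
→ the slope increases when the point is added.

A high-leverage point only changes the slope if it is off the original line; here y = 68.33 is above the original trend, so the slope increases.
In practice: examine leverage (hᵢ) and Cook's distance rather than deleting it automatically; investigate whether it comes from the same population as the rest of the sample.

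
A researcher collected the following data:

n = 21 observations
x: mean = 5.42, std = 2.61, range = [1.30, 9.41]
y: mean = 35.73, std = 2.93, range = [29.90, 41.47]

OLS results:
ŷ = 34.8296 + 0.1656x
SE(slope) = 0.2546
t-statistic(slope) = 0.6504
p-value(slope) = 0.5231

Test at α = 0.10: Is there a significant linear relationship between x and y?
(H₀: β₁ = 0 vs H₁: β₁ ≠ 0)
Fail to reject H₀: p-value = 0.5231 ≥ α = 0.10. The linear relationship is not significant at the 10% level.

Hypothesis test for the slope coefficient:

H₀: β₁ = 0 (no linear relationship)
H₁: β₁ ≠ 0 (linear relationship exists)

Test statistic: t = β̂₁ / SE(β̂₁) = 0.1656 / 0.2546 = 0.6504

With df = 19, the two-sided p-value for |t| = 0.6504 is 0.5231.

Decision rule: reject H₀ if p-value < α.
p-value = 0.5231 ≥ α = 0.10 → fail to reject H₀.

There is not sufficient evidence at the 10% significance level to conclude that a linear relationship exists between x and y.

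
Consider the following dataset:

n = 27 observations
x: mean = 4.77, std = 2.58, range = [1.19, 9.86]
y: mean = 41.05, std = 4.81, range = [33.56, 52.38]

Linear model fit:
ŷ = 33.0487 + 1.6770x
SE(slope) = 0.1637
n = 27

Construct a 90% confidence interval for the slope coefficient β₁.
The 90% CI for β₁ is (1.3974, 1.9566)

Confidence interval for the slope:

The 90% CI for β₁ is: β̂₁ ± t*(α/2, n-2) × SE(β̂₁)

Step 1: Find critical t-value
- Confidence level = 0.9
- Degrees of freedom = n - 2 = 27 - 2 = 25
- t*(α/2, 25) = 1.7081

Step 2: Calculate margin of error
Margin = 1.7081 × 0.1637 = 0.2796

Step 3: Construct interval
CI = 1.6770 ± 0.2796
CI = (1.3974, 1.9566)

Interpretation: each one-unit increase in x is associated with a change in mean y of between 1.3974 and 1.9566, with 90% confidence.
Since 0 is outside the interval, a two-sided test at α = 0.10 would reject H₀: β₁ = 0.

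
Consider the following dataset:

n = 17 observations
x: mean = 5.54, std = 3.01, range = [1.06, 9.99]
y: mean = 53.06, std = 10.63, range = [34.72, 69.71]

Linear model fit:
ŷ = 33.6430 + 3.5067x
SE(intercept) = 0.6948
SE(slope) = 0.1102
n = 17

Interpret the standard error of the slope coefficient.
SE(β̂₁) = 0.1102 is the estimated standard deviation of the slope estimate across repeated samples; relative to β̂₁ = 3.5067 that is 3.1%, a precise estimate.

SE(β̂₁) = s / √Sxx, where s is the residual standard deviation and Sxx = Σ(x − x̄)². It is the yardstick for how far β̂₁ = 3.5067 could plausibly be from the true slope.

Relative precision:
- SE / |β̂₁| = 0.1102 / 3.5067 = 3.1%
- Rule of thumb (under 20%: precise; 20% to under 50%: moderately precise; 50% or more: imprecise) → precise

Rough 95% range (±2 SE): 3.5067 ± 0.2204 → (3.2863, 3.7271).

What drives SE(β̂₁): more residual scatter → larger SE; larger n (here n = 17) → smaller SE.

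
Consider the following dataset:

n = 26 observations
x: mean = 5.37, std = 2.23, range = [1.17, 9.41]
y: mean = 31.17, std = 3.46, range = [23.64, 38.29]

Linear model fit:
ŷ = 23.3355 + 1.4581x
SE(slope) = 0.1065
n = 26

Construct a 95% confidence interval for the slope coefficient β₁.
The 95% CI for β₁ is (1.2383, 1.6779)

Confidence interval for the slope:

The 95% CI for β₁ is: β̂₁ ± t*(α/2, n-2) × SE(β̂₁)

Step 1: Find critical t-value
- Confidence level = 0.95
- Degrees of freedom = n - 2 = 26 - 2 = 24
- t*(α/2, 24) = 2.0639

Step 2: Calculate margin of error
Margin = 2.0639 × 0.1065 = 0.2198

Step 3: Construct interval
CI = 1.4581 ± 0.2198
CI = (1.2383, 1.6779)

Interpretation: We are 95% confident that the true slope β₁ lies between 1.2383 and 1.6779.
Both endpoints are positive, so the data support a genuinely positive slope at this confidence level.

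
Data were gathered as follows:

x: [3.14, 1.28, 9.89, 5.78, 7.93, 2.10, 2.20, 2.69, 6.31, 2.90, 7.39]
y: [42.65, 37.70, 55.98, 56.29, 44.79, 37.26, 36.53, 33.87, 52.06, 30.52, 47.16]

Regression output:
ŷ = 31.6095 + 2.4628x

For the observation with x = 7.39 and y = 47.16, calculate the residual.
Residual = -2.6496

The residual is the difference between the actual value and the predicted value:

Residual = y - ŷ

Step 1: Calculate predicted value
ŷ = 31.6095 + 2.4628 × 7.39
ŷ = 49.8096

Step 2: Calculate residual
Residual = 47.16 - 49.8096
Residual = -2.6496

Sign check: y < ŷ, so the point is below the line and the fit overestimates here.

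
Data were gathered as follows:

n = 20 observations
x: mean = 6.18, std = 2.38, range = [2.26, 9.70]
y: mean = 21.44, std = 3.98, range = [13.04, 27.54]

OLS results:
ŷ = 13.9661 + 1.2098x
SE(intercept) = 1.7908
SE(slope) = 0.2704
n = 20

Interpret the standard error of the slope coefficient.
SE(slope) = 0.2704 measures the uncertainty in the estimated slope. The coefficient is estimated with moderate precision (SE/|β̂₁| = 22.4%).

What SE measures:
- The standard error quantifies the sampling variability of the coefficient estimate
- It is the estimated standard deviation of β̂₁ across hypothetical repeated samples of the same size
- Smaller SE → more precise estimate

Relative precision:
- SE / |β̂₁| = 0.2704 / 1.2098 = 22.4%
- Rule of thumb (under 20%: precise; 20% to under 50%: moderately precise; 50% or more: imprecise) → moderately precise

Rough 95% range (±2 SE): 1.2098 ± 0.5408 → (0.6690, 1.7506).

What drives SE(β̂₁): larger n (here n = 20) → smaller SE; more residual scatter → larger SE; wider spread of x values → smaller SE.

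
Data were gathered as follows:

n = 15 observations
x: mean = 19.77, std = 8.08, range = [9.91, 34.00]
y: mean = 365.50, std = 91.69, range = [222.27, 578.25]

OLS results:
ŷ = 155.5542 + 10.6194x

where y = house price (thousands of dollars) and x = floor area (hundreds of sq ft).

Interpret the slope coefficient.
An increase of one hundred sq ft in floor area is associated with a 10.6194 thousand dollars increase in predicted house price.

β₁ = 10.6194 is the change in predicted house price (thousand dollars) per additional hundred sq ft of floor area.

Interpretation:
- Floor area up by 1 hundred sq ft → predicted house price increases by 10.6194 thousand dollars
- The effect is assumed constant over the observed range of x (linearity)
- The slope describes association in these data, not necessarily a causal effect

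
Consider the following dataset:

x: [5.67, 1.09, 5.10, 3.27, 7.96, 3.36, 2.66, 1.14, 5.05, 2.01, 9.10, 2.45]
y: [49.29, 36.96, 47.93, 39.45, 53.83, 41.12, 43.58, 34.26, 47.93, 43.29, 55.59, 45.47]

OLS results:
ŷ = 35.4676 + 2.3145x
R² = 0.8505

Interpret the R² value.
R² = 0.8505 means 85.05% of the variation in y is explained by the linear relationship with x. This indicates a strong fit.

R² = 1 − SS_res/SS_tot compares the residual scatter to the total scatter of y about its mean.

Here R² = 0.8505:
- Explained: 85.05% of the variation in y
- Unexplained (residual): 100% − 85.05% = 14.95%
- Rule of thumb (below 0.3 weak; 0.3 to below 0.7 moderate; 0.7 and above strong) → strong

Equivalently, for simple linear regression R² = r², so |r| = √0.8505 ≈ 0.9222.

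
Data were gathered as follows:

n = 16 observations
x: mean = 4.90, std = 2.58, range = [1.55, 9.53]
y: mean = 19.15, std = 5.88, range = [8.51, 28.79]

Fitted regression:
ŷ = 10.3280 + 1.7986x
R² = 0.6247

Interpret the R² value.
The model explains 62.47% of the variance in y (R² = 0.6247), leaving 37.53% unexplained; the fit is moderate.

R² (coefficient of determination) measures the proportion of variance in y explained by the regression model.

Here R² = 0.6247:
- Explained: 62.47% of the variation in y
- Unexplained (residual): 100% − 62.47% = 37.53%
- Rule of thumb (below 0.3 weak; 0.3 to below 0.7 moderate; 0.7 and above strong) → moderate

Equivalently, for simple linear regression R² = r², so |r| = √0.6247 ≈ 0.7904.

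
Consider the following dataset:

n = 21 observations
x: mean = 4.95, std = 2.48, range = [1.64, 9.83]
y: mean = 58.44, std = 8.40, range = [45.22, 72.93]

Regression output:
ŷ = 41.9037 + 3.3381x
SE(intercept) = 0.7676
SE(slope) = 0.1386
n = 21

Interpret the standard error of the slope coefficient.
SE(slope) = 0.1386 measures the uncertainty in the estimated slope. The coefficient is estimated precisely (SE/|β̂₁| = 4.2%).

SE(β̂₁) = 0.1386 says: if we drew many samples of n = 21 from the same population and refit each time, the fitted slopes would scatter with a standard deviation of roughly 0.1386 around the true β₁.

Relative precision:
- SE / |β̂₁| = 0.1386 / 3.3381 = 4.2%
- Rule of thumb (under 20%: precise; 20% to under 50%: moderately precise; 50% or more: imprecise) → precise

Link to interval estimation: a confidence interval for β₁ is β̂₁ ± t* × 0.1386, so SE sets the half-width per unit of t*.

What drives SE(β̂₁): larger n (here n = 21) → smaller SE; more residual scatter → larger SE; wider spread of x values → smaller SE.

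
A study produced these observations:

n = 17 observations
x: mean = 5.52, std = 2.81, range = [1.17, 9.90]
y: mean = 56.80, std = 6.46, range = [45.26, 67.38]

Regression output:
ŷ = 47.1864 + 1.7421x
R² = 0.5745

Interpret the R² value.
About 57.45% of the variability in y is accounted for by the regression on x (R² = 0.5745) — a moderate linear fit.

The coefficient of determination R² is the fraction of the total variation in y that the fitted line accounts for.

Here R² = 0.5745:
- Explained: 57.45% of the variation in y
- Unexplained (residual): 100% − 57.45% = 42.55%
- Rule of thumb (below 0.3 weak; 0.3 to below 0.7 moderate; 0.7 and above strong) → moderate

Equivalently, for simple linear regression R² = r², so |r| = √0.5745 ≈ 0.7580.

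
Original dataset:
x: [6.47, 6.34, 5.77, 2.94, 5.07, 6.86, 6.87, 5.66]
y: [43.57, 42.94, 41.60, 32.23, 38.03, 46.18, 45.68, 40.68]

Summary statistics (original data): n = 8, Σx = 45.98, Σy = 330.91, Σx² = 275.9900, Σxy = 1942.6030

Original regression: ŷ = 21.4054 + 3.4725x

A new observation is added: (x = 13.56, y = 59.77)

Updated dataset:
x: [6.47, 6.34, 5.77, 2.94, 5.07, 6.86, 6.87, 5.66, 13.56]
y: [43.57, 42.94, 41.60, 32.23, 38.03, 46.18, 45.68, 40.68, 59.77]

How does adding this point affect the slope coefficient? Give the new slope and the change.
Adding the point moves β₁ from 3.4725 to 2.5543, i.e. it decreases by 0.9182 (-26.4%).

The new point has HIGH LEVERAGE: x = 13.56 is far from the original mean x̄ = 45.98/8 ≈ 5.75 (original range [2.94, 6.87]).

Step 1: Update the sums with the new point (n goes from 8 to 9)
Σx  = 45.98 + 13.56 = 59.54
Σy  = 330.91 + 59.77 = 390.68
Σx² = 275.9900 + 13.56² = 275.9900 + 183.8736 = 459.8636
Σxy = 1942.6030 + 13.56×59.77 = 1942.6030 + 810.4812 = 2753.0842

Step 2: Recompute the slope with b₁ = (nΣxy − ΣxΣy) / (nΣx² − (Σx)²)
Numerator   = 9×2753.0842 − 59.54×390.68 = 24777.7578 − 23261.0872 = 1516.6706
Denominator = 9×459.8636 − 59.54² = 4138.7724 − 3545.0116 = 593.7608
b₁(new) = 1516.6706 / 593.7608 = 2.5543

(Same formula on the original sums: (8×1942.6030 − 45.98×330.91) / (8×275.9900 − 45.98²) = 325.5822 / 93.7596 = 3.4725, matching the given fit.)

Step 3: Change in slope
Δβ₁ = 2.5543 − 3.4725 = -0.9182
Relative change = -0.9182 / 3.4725 × 100% = -26.4%
→ the slope decreases when the point is added.

Because the point sits below the extension of the original line at a high-leverage x, it tilts the fit down.
In practice: refit with and without it and report both if conclusions differ.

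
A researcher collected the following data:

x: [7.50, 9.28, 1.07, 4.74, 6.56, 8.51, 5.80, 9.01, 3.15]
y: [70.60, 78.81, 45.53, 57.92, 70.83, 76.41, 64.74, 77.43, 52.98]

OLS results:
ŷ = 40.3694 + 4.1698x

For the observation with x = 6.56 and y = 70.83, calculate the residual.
Residual = 3.1067

The residual is the difference between the actual value and the predicted value:

Residual = y - ŷ

Step 1: Calculate predicted value
ŷ = 40.3694 + 4.1698 × 6.56
ŷ = 67.7233

Step 2: Calculate residual
Residual = 70.83 - 67.7233
Residual = 3.1067

Sign check: y > ŷ, so the point is above the line and the fit underestimates here.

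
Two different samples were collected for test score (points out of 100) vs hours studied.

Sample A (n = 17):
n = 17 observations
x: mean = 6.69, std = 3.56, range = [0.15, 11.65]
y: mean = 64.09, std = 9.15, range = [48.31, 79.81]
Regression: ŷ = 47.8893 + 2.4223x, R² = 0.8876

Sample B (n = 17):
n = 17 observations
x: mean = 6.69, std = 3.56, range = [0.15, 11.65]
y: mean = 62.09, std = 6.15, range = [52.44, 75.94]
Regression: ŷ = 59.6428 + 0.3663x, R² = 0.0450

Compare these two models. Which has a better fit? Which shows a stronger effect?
Model A has the better fit (R² = 0.8876 vs 0.0450). Model A shows the stronger effect (|β₁| = 2.4223 vs 0.3663).

Model Comparison:

Goodness of fit (R²):
- Model A: R² = 0.8876 → 88.76% of variance in test score explained
- Model B: R² = 0.0450 → 4.50% of variance in test score explained
- 0.8876 > 0.0450 → Model A has the better fit

Effect size (slope magnitude):
- Model A: β₁ = 2.4223 → predicted test score rises 2.4223 points per additional hour of study time
- Model B: β₁ = 0.3663 → predicted test score rises 0.3663 points per additional hour of study time
- |2.4223| > |0.3663| → Model A shows the stronger marginal effect

Notes:
- A steeper slope doesn't make a better model if the scatter around the line is large.
- A better fit (higher R²) doesn't necessarily mean a more important relationship.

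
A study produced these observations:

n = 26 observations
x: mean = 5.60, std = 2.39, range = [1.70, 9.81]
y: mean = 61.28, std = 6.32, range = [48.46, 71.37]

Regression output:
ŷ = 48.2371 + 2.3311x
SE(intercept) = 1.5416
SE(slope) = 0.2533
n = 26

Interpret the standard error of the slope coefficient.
SE(β̂₁) = 0.2533 is the estimated standard deviation of the slope estimate across repeated samples; relative to β̂₁ = 2.3311 that is 10.9%, a precise estimate.

What SE measures:
- The standard error quantifies the sampling variability of the coefficient estimate
- It is the estimated standard deviation of β̂₁ across hypothetical repeated samples of the same size
- Smaller SE → more precise estimate

Relative precision:
- SE / |β̂₁| = 0.2533 / 2.3311 = 10.9%
- Rule of thumb (under 20%: precise; 20% to under 50%: moderately precise; 50% or more: imprecise) → precise

Link to interval estimation: a confidence interval for β₁ is β̂₁ ± t* × 0.2533, so SE sets the half-width per unit of t*.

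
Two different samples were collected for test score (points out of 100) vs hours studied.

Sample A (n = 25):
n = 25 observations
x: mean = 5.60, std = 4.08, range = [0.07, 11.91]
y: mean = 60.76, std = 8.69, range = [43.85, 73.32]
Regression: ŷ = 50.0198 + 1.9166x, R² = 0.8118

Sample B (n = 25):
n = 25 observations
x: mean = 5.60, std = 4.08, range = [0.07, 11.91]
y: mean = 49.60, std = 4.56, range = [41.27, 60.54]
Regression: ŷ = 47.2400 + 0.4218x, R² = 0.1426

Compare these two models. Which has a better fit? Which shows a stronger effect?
Model A has the better fit (R² = 0.8118 vs 0.1426). Model A shows the stronger effect (|β₁| = 1.9166 vs 0.4218).

Model Comparison:

Which explains more variance? (R²)
- Model A: R² = 0.8118 → 81.18% of variance in test score explained
- Model B: R² = 0.1426 → 14.26% of variance in test score explained
- 0.8118 > 0.1426 → Model A has the better fit

Strength of effect — compare |β₁|:
- Model A: β₁ = 1.9166 → predicted test score rises 1.9166 points per additional hour of study time
- Model B: β₁ = 0.4218 → predicted test score rises 0.4218 points per additional hour of study time
- |1.9166| > |0.4218| → Model A shows the stronger marginal effect

Notes:
- R² measures how tightly points cluster around the line; β₁ measures how steep the line is — they answer different questions.
- A better fit (higher R²) doesn't necessarily mean a more important relationship.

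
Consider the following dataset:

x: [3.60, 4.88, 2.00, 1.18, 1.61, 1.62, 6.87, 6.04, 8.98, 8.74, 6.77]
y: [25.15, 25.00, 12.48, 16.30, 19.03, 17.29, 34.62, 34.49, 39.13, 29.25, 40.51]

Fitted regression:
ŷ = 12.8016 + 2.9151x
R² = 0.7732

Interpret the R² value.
The model explains 77.32% of the variance in y (R² = 0.7732), leaving 22.68% unexplained; the fit is strong.

The coefficient of determination R² is the fraction of the total variation in y that the fitted line accounts for.

Here R² = 0.7732:
- Explained: 77.32% of the variation in y
- Unexplained (residual): 100% − 77.32% = 22.68%
- Rule of thumb (below 0.3 weak; 0.3 to below 0.7 moderate; 0.7 and above strong) → strong

Note: R² says nothing about causation, and a high R² does not by itself mean the linear form is appropriate — check the residuals.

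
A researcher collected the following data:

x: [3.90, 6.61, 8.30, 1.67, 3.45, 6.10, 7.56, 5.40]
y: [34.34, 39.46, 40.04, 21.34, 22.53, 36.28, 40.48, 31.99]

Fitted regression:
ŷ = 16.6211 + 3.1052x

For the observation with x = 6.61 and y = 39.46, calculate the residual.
Residual = 2.3135

The residual is the difference between the actual value and the predicted value:

Residual = y - ŷ

Step 1: Calculate predicted value
ŷ = 16.6211 + 3.1052 × 6.61
ŷ = 37.1465

Step 2: Calculate residual
Residual = 39.46 - 37.1465
Residual = 2.3135

Sign check: y > ŷ, so the point is above the line and the fit underestimates here.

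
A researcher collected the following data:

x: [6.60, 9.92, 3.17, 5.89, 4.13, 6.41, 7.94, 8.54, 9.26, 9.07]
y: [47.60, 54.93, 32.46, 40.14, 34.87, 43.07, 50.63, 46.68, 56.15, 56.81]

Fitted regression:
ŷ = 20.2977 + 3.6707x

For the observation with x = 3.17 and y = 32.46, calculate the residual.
Residual = 0.5262

The residual is the difference between the actual value and the predicted value:

Residual = y - ŷ

Step 1: Calculate predicted value
ŷ = 20.2977 + 3.6707 × 3.17
ŷ = 31.9338

Step 2: Calculate residual
Residual = 32.46 - 31.9338
Residual = 0.5262

The residual is positive, so the observed y = 32.46 sits above the regression line (the line underestimates it by 0.5262).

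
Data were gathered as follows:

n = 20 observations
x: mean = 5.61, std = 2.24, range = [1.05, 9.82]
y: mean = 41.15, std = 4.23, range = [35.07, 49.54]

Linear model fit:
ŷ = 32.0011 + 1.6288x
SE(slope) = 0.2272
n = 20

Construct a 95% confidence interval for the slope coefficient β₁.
The 95% CI for β₁ is (1.1515, 2.1061)

Confidence interval for the slope:

The 95% CI for β₁ is: β̂₁ ± t*(α/2, n-2) × SE(β̂₁)

Step 1: Find critical t-value
- Confidence level = 0.95
- Degrees of freedom = n - 2 = 20 - 2 = 18
- t*(α/2, 18) = 2.1009

Step 2: Calculate margin of error
Margin = 2.1009 × 0.2272 = 0.4773

Step 3: Construct interval
CI = 1.6288 ± 0.4773
CI = (1.1515, 2.1061)

Interpretation: intervals built this way capture the true β₁ in 95% of repeated samples; here the plausible range for the per-unit effect of x on y is 1.1515 to 2.1061.
Since 0 is outside the interval, a two-sided test at α = 0.05 would reject H₀: β₁ = 0.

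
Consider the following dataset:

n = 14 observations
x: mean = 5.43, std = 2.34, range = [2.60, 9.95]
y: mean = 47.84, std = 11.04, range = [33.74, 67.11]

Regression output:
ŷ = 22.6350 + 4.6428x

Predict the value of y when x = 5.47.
ŷ = 48.0311

Plug x = 5.47 into the fitted line:

ŷ = 22.6350 + 4.6428 × 5.47
ŷ = 22.6350 + 25.3961
ŷ = 48.0311

This is a point prediction; actual observations scatter around it by roughly the residual standard deviation.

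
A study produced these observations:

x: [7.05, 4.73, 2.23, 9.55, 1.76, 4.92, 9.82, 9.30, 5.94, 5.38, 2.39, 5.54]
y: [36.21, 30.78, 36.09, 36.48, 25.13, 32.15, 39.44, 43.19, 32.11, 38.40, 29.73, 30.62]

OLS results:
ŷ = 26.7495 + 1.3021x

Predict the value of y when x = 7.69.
ŷ = 36.7626

Plug x = 7.69 into the fitted line:

ŷ = 26.7495 + 1.3021 × 7.69
ŷ = 26.7495 + 10.0131
ŷ = 36.7626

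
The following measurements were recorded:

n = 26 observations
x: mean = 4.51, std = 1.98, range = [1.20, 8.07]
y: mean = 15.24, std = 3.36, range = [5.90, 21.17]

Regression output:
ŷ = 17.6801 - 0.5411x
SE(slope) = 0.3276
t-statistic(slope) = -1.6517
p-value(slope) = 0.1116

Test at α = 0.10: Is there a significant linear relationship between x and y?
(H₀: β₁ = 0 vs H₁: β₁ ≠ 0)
p-value = 0.1116 ≥ α = 0.10, so we fail to reject H₀. The relationship is not significant.

Hypothesis test for the slope coefficient:

H₀: β₁ = 0 (no linear relationship)
H₁: β₁ ≠ 0 (linear relationship exists)

Test statistic: t = β̂₁ / SE(β̂₁) = -0.5411 / 0.3276 = -1.6517

The p-value (0.1116) is the probability, under H₀, of a t-statistic at least as extreme as |t| = 1.6517 (two-sided, df = n − 2 = 24).

Decision rule: reject H₀ if p-value < α.
p-value = 0.1116 ≥ α = 0.10 → fail to reject H₀.

At α = 0.10 the data do not provide convincing evidence of a nonzero slope.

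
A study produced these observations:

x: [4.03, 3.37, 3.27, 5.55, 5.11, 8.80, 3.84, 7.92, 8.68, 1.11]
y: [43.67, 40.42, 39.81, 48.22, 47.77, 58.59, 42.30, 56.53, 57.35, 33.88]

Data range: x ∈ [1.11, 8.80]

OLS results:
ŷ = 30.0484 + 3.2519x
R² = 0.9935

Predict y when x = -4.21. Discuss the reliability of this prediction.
ŷ = 16.3579, but this is extrapolation (below the data range [1.11, 8.80]) and may be unreliable.

Prediction calculation:
ŷ = 30.0484 + 3.2519 × (-4.21)
ŷ = 16.3579

Reliability:
- Data range: x ∈ [1.11, 8.80]
- Prediction point: x = -4.21 is 5.32 units below the observed range → this is EXTRAPOLATION, not interpolation

Why that matters here:
- The linear relationship may not hold outside the observed range
- R² describes fit only over the sampled x values; it says nothing about behaviour beyond them
- There are no observations near this x to validate the fitted line there

Report the number if required, but flag clearly that it is an extrapolation.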